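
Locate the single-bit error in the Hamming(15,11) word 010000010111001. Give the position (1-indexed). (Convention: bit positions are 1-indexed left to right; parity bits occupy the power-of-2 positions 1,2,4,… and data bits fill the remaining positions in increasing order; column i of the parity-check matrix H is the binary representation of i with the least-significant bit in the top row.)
Syndrome s = H · r^T (mod 2), r = 010000010111001:
  s[0] = (101010101010101)·(010000010111001) mod 2 = 0+0+0+0+0+0+0+0+0+0+1+0+0+0+1 mod 2 = 0
  s[1] = (011001100110011)·(010000010111001) mod 2 = 0+1+0+0+0+0+0+0+0+1+1+0+0+0+1 mod 2 = 0
  s[2] = (000111100001111)·(010000010111001) mod 2 = 0+0+0+0+0+0+0+0+0+0+0+1+0+0+1 mod 2 = 0
  s[3] = (000000011111111)·(010000010111001) mod 2 = 0+0+0+0+0+0+0+1+0+1+1+1+0+0+1 mod 2 = 1
Syndrome = 0001
Column i of H is the binary representation of i, so the syndrome is the binary index of the flipped bit.
Read s = 0001 with s[0] as LSB: 0·2^0 + 0·2^1 + 0·2^2 + 1·2^3 = 8.
Error is at bit position 8.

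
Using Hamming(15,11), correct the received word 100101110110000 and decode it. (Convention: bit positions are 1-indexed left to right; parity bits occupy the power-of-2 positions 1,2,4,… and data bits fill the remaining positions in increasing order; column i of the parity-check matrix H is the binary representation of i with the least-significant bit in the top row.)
Syndrome s = H · r^T (mod 2), r = 100101110110000:
  s[0] = (101010101010101)·(100101110110000) mod 2 = 1+0+0+0+0+0+1+0+0+0+1+0+0+0+0 mod 2 = 1
  s[1] = (011001100110011)·(100101110110000) mod 2 = 0+0+0+0+0+1+1+0+0+1+1+0+0+0+0 mod 2 = 0
  s[2] = (000111100001111)·(100101110110000) mod 2 = 0+0+0+1+0+1+1+0+0+0+0+0+0+0+0 mod 2 = 1
  s[3] = (000000011111111)·(100101110110000) mod 2 = 0+0+0+0+0+0+0+1+0+1+1+0+0+0+0 mod 2 = 1
Syndrome = 1011
Column 13 of H equals this syndrome → error at bit 13 (1-indexed).
Flip bit 13: 100101110110000 → 100101110110100
Extract data bits at positions {3,5,6,7,9,10,11,12,13,14,15}: 00110110100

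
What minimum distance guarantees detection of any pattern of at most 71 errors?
Detecting e errors requires d_min ≥ e + 1 = 71 + 1 = 72.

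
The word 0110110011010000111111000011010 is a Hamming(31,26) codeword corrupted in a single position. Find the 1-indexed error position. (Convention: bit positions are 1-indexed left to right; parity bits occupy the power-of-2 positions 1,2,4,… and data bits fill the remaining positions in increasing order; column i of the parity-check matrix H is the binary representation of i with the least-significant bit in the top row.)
Syndrome s = H · r^T (mod 2), r = 0110110011010000111111000011010:
  s[0] = (1010101010101010101010101010101)·(0110110011010000111111000011010) mod 2 = 0+0+1+0+1+0+0+0+1+0+0+0+0+0+0+0+1+0+1+0+1+0+0+0+0+0+1+0+0+0+0 mod 2 = 1
  s[1] = (0110011001100110011001100110011)·(0110110011010000111111000011010) mod 2 = 0+1+1+0+0+1+0+0+0+1+0+0+0+0+0+0+0+1+1+0+0+1+0+0+0+0+1+0+0+1+0 mod 2 = 1
  s[2] = (0001111000011110000111100001111)·(0110110011010000111111000011010) mod 2 = 0+0+0+0+1+1+0+0+0+0+0+1+0+0+0+0+0+0+0+1+1+1+0+0+0+0+0+1+0+1+0 mod 2 = 0
  s[3] = (0000000111111110000000011111111)·(0110110011010000111111000011010) mod 2 = 0+0+0+0+0+0+0+0+1+1+0+1+0+0+0+0+0+0+0+0+0+0+0+0+0+0+1+1+0+1+0 mod 2 = 0
  s[4] = (0000000000000001111111111111111)·(0110110011010000111111000011010) mod 2 = 0+0+0+0+0+0+0+0+0+0+0+0+0+0+0+0+1+1+1+1+1+1+0+0+0+0+1+1+0+1+0 mod 2 = 1
Syndrome = 11001
Column i of H is the binary representation of i, so the syndrome is the binary index of the flipped bit.
Read s = 11001 with s[0] as LSB: 1·2^0 + 1·2^1 + 0·2^2 + 0·2^3 + 1·2^4 = 19.
Error is at bit position 19.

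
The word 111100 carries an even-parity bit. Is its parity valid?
Sum of all bits: 1+1+1+1+0+0 = 4; 4 mod 2 = 0. Result is 0 → valid parity.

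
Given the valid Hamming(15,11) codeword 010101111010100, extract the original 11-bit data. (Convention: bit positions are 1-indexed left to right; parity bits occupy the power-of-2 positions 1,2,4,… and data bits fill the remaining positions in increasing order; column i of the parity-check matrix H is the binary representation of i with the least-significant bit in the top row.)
Parity bits occupy power-of-2 positions; data bits are at positions {3,5,6,7,9,10,11,12,13,14,15} (1-indexed).
Extract: c[3]=0 c[5]=0 c[6]=1 c[7]=1 c[9]=1 c[10]=0 c[11]=1 c[12]=0 c[13]=1 c[14]=0 c[15]=0
Data = 00111010100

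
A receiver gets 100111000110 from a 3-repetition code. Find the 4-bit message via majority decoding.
Split into 3-bit blocks and majority-vote each:
  block 1 = 100: 1 ones, 2 zeros → 0
  block 2 = 111: 3 ones, 0 zeros → 1
  block 3 = 000: 0 ones, 3 zeros → 0
  block 4 = 110: 2 ones, 1 zeros → 1
Decoded = 0101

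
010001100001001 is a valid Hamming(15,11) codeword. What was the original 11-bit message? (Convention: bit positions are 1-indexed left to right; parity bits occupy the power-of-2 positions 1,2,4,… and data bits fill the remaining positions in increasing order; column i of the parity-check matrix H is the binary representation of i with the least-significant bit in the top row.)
Parity bits occupy power-of-2 positions; data bits are at positions {3,5,6,7,9,10,11,12,13,14,15} (1-indexed).
Extract: c[3]=0 c[5]=0 c[6]=1 c[7]=1 c[9]=0 c[10]=0 c[11]=0 c[12]=1 c[13]=0 c[14]=0 c[15]=1
Data = 00110001001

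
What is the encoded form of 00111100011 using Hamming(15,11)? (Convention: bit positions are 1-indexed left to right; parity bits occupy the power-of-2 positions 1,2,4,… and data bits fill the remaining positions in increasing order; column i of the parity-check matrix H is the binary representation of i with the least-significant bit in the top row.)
Codeword c = d · G (mod 2), d = 00111100011:
  c[0] = d·G[:,0] = (00111100011)·(11011010101) mod 2 = 0+0+0+1+1+0+0+0+0+0+1 mod 2 = 1
  c[1] = d·G[:,1] = (00111100011)·(10110110011) mod 2 = 0+0+1+1+0+1+0+0+0+1+1 mod 2 = 1
  c[2] = d·G[:,2] = (00111100011)·(10000000000) mod 2 = 0+0+0+0+0+0+0+0+0+0+0 mod 2 = 0
  c[3] = d·G[:,3] = (00111100011)·(01110001111) mod 2 = 0+0+1+1+0+0+0+0+0+1+1 mod 2 = 0
  c[4] = d·G[:,4] = (00111100011)·(01000000000) mod 2 = 0+0+0+0+0+0+0+0+0+0+0 mod 2 = 0
  c[5] = d·G[:,5] = (00111100011)·(00100000000) mod 2 = 0+0+1+0+0+0+0+0+0+0+0 mod 2 = 1
  c[6] = d·G[:,6] = (00111100011)·(00010000000) mod 2 = 0+0+0+1+0+0+0+0+0+0+0 mod 2 = 1
  c[7] = d·G[:,7] = (00111100011)·(00001111111) mod 2 = 0+0+0+0+1+1+0+0+0+1+1 mod 2 = 0
  c[8] = d·G[:,8] = (00111100011)·(00001000000) mod 2 = 0+0+0+0+1+0+0+0+0+0+0 mod 2 = 1
  c[9] = d·G[:,9] = (00111100011)·(00000100000) mod 2 = 0+0+0+0+0+1+0+0+0+0+0 mod 2 = 1
  c[10] = d·G[:,10] = (00111100011)·(00000010000) mod 2 = 0+0+0+0+0+0+0+0+0+0+0 mod 2 = 0
  c[11] = d·G[:,11] = (00111100011)·(00000001000) mod 2 = 0+0+0+0+0+0+0+0+0+0+0 mod 2 = 0
  c[12] = d·G[:,12] = (00111100011)·(00000000100) mod 2 = 0+0+0+0+0+0+0+0+0+0+0 mod 2 = 0
  c[13] = d·G[:,13] = (00111100011)·(00000000010) mod 2 = 0+0+0+0+0+0+0+0+0+1+0 mod 2 = 1
  c[14] = d·G[:,14] = (00111100011)·(00000000001) mod 2 = 0+0+0+0+0+0+0+0+0+0+1 mod 2 = 1
Codeword = 110001101100011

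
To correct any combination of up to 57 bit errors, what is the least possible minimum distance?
Correcting t errors requires d_min ≥ 2t + 1 = 2·57 + 1 = 115.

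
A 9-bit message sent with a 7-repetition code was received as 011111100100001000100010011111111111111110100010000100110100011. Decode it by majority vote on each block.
Split into 7-bit blocks and majority-vote each:
  block 1 = 0111111: 6 ones, 1 zeros → 1
  block 2 = 0010000: 1 ones, 6 zeros → 0
  block 3 = 1000100: 2 ones, 5 zeros → 0
  block 4 = 0100111: 4 ones, 3 zeros → 1
  block 5 = 1111111: 7 ones, 0 zeros → 1
  block 6 = 1111110: 6 ones, 1 zeros → 1
  block 7 = 1000100: 2 ones, 5 zeros → 0
  block 8 = 0010011: 3 ones, 4 zeros → 0
  block 9 = 0100011: 3 ones, 4 zeros → 0
Decoded = 100111000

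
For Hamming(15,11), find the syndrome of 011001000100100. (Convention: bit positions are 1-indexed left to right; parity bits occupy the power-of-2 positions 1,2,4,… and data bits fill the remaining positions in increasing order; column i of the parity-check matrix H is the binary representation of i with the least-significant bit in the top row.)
Syndrome s = H · r^T (mod 2), r = 011001000100100:
  s[0] = (101010101010101)·(011001000100100) mod 2 = 0+0+1+0+0+0+0+0+0+0+0+0+1+0+0 mod 2 = 0
  s[1] = (011001100110011)·(011001000100100) mod 2 = 0+1+1+0+0+1+0+0+0+1+0+0+0+0+0 mod 2 = 0
  s[2] = (000111100001111)·(011001000100100) mod 2 = 0+0+0+0+0+1+0+0+0+0+0+0+1+0+0 mod 2 = 0
  s[3] = (000000011111111)·(011001000100100) mod 2 = 0+0+0+0+0+0+0+0+0+1+0+0+1+0+0 mod 2 = 0
Syndrome = 0000
s = 0: no error detected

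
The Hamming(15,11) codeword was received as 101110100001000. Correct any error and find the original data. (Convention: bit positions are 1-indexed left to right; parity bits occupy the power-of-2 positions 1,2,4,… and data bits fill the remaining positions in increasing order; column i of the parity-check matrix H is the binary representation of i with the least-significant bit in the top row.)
Syndrome s = H · r^T (mod 2), r = 101110100001000:
  s[0] = (101010101010101)·(101110100001000) mod 2 = 1+0+1+0+1+0+1+0+0+0+0+0+0+0+0 mod 2 = 0
  s[1] = (011001100110011)·(101110100001000) mod 2 = 0+0+1+0+0+0+1+0+0+0+0+0+0+0+0 mod 2 = 0
  s[2] = (000111100001111)·(101110100001000) mod 2 = 0+0+0+1+1+0+1+0+0+0+0+1+0+0+0 mod 2 = 0
  s[3] = (000000011111111)·(101110100001000) mod 2 = 0+0+0+0+0+0+0+0+0+0+0+1+0+0+0 mod 2 = 1
Syndrome = 0001
Column 8 of H equals this syndrome → error at bit 8 (1-indexed).
Flip bit 8: 101110100001000 → 101110110001000
Extract data bits at positions {3,5,6,7,9,10,11,12,13,14,15}: 11010001000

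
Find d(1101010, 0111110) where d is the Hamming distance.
XOR = 1010100, count of 1s = 3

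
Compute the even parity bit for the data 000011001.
Sum of data bits: 0+0+0+0+1+1+0+0+1 = 3.
3 mod 2 = 1, so parity bit = 1.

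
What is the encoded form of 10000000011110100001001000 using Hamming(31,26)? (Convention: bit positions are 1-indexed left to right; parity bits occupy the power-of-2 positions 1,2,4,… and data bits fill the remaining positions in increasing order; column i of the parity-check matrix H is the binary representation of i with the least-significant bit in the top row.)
Codeword c = d · G (mod 2), d = 10000000011110100001001000:
  c[0] = d·G[:,0] = (10000000011110100001001000)·(11011010101101010101010101) mod 2 = 1+0+0+0+0+0+0+0+0+0+1+1+0+0+0+0+0+0+0+1+0+0+0+0+0+0 mod 2 = 0
  c[1] = d·G[:,1] = (10000000011110100001001000)·(10110110011011001100110011) mod 2 = 1+0+0+0+0+0+0+0+0+1+1+0+1+0+0+0+0+0+0+0+0+0+0+0+0+0 mod 2 = 0
  c[2] = d·G[:,2] = (10000000011110100001001000)·(10000000000000000000000000) mod 2 = 1+0+0+0+0+0+0+0+0+0+0+0+0+0+0+0+0+0+0+0+0+0+0+0+0+0 mod 2 = 1
  c[3] = d·G[:,3] = (10000000011110100001001000)·(01110001111000111100001111) mod 2 = 0+0+0+0+0+0+0+0+0+1+1+0+0+0+1+0+0+0+0+0+0+0+1+0+0+0 mod 2 = 0
  c[4] = d·G[:,4] = (10000000011110100001001000)·(01000000000000000000000000) mod 2 = 0+0+0+0+0+0+0+0+0+0+0+0+0+0+0+0+0+0+0+0+0+0+0+0+0+0 mod 2 = 0
  c[5] = d·G[:,5] = (10000000011110100001001000)·(00100000000000000000000000) mod 2 = 0+0+0+0+0+0+0+0+0+0+0+0+0+0+0+0+0+0+0+0+0+0+0+0+0+0 mod 2 = 0
  c[6] = d·G[:,6] = (10000000011110100001001000)·(00010000000000000000000000) mod 2 = 0+0+0+0+0+0+0+0+0+0+0+0+0+0+0+0+0+0+0+0+0+0+0+0+0+0 mod 2 = 0
  c[7] = d·G[:,7] = (10000000011110100001001000)·(00001111111000000011111111) mod 2 = 0+0+0+0+0+0+0+0+0+1+1+0+0+0+0+0+0+0+0+1+0+0+1+0+0+0 mod 2 = 0
  c[8] = d·G[:,8] = (10000000011110100001001000)·(00001000000000000000000000) mod 2 = 0+0+0+0+0+0+0+0+0+0+0+0+0+0+0+0+0+0+0+0+0+0+0+0+0+0 mod 2 = 0
  c[9] = d·G[:,9] = (10000000011110100001001000)·(00000100000000000000000000) mod 2 = 0+0+0+0+0+0+0+0+0+0+0+0+0+0+0+0+0+0+0+0+0+0+0+0+0+0 mod 2 = 0
  c[10] = d·G[:,10] = (10000000011110100001001000)·(00000010000000000000000000) mod 2 = 0+0+0+0+0+0+0+0+0+0+0+0+0+0+0+0+0+0+0+0+0+0+0+0+0+0 mod 2 = 0
  c[11] = d·G[:,11] = (10000000011110100001001000)·(00000001000000000000000000) mod 2 = 0+0+0+0+0+0+0+0+0+0+0+0+0+0+0+0+0+0+0+0+0+0+0+0+0+0 mod 2 = 0
  c[12] = d·G[:,12] = (10000000011110100001001000)·(00000000100000000000000000) mod 2 = 0+0+0+0+0+0+0+0+0+0+0+0+0+0+0+0+0+0+0+0+0+0+0+0+0+0 mod 2 = 0
  c[13] = d·G[:,13] = (10000000011110100001001000)·(00000000010000000000000000) mod 2 = 0+0+0+0+0+0+0+0+0+1+0+0+0+0+0+0+0+0+0+0+0+0+0+0+0+0 mod 2 = 1
  c[14] = d·G[:,14] = (10000000011110100001001000)·(00000000001000000000000000) mod 2 = 0+0+0+0+0+0+0+0+0+0+1+0+0+0+0+0+0+0+0+0+0+0+0+0+0+0 mod 2 = 1
  c[15] = d·G[:,15] = (10000000011110100001001000)·(00000000000111111111111111) mod 2 = 0+0+0+0+0+0+0+0+0+0+0+1+1+0+1+0+0+0+0+1+0+0+1+0+0+0 mod 2 = 1
  c[16] = d·G[:,16] = (10000000011110100001001000)·(00000000000100000000000000) mod 2 = 0+0+0+0+0+0+0+0+0+0+0+1+0+0+0+0+0+0+0+0+0+0+0+0+0+0 mod 2 = 1
  c[17] = d·G[:,17] = (10000000011110100001001000)·(00000000000010000000000000) mod 2 = 0+0+0+0+0+0+0+0+0+0+0+0+1+0+0+0+0+0+0+0+0+0+0+0+0+0 mod 2 = 1
  c[18] = d·G[:,18] = (10000000011110100001001000)·(00000000000001000000000000) mod 2 = 0+0+0+0+0+0+0+0+0+0+0+0+0+0+0+0+0+0+0+0+0+0+0+0+0+0 mod 2 = 0
  c[19] = d·G[:,19] = (10000000011110100001001000)·(00000000000000100000000000) mod 2 = 0+0+0+0+0+0+0+0+0+0+0+0+0+0+1+0+0+0+0+0+0+0+0+0+0+0 mod 2 = 1
  c[20] = d·G[:,20] = (10000000011110100001001000)·(00000000000000010000000000) mod 2 = 0+0+0+0+0+0+0+0+0+0+0+0+0+0+0+0+0+0+0+0+0+0+0+0+0+0 mod 2 = 0
  c[21] = d·G[:,21] = (10000000011110100001001000)·(00000000000000001000000000) mod 2 = 0+0+0+0+0+0+0+0+0+0+0+0+0+0+0+0+0+0+0+0+0+0+0+0+0+0 mod 2 = 0
  c[22] = d·G[:,22] = (10000000011110100001001000)·(00000000000000000100000000) mod 2 = 0+0+0+0+0+0+0+0+0+0+0+0+0+0+0+0+0+0+0+0+0+0+0+0+0+0 mod 2 = 0
  c[23] = d·G[:,23] = (10000000011110100001001000)·(00000000000000000010000000) mod 2 = 0+0+0+0+0+0+0+0+0+0+0+0+0+0+0+0+0+0+0+0+0+0+0+0+0+0 mod 2 = 0
  c[24] = d·G[:,24] = (10000000011110100001001000)·(00000000000000000001000000) mod 2 = 0+0+0+0+0+0+0+0+0+0+0+0+0+0+0+0+0+0+0+1+0+0+0+0+0+0 mod 2 = 1
  c[25] = d·G[:,25] = (10000000011110100001001000)·(00000000000000000000100000) mod 2 = 0+0+0+0+0+0+0+0+0+0+0+0+0+0+0+0+0+0+0+0+0+0+0+0+0+0 mod 2 = 0
  c[26] = d·G[:,26] = (10000000011110100001001000)·(00000000000000000000010000) mod 2 = 0+0+0+0+0+0+0+0+0+0+0+0+0+0+0+0+0+0+0+0+0+0+0+0+0+0 mod 2 = 0
  c[27] = d·G[:,27] = (10000000011110100001001000)·(00000000000000000000001000) mod 2 = 0+0+0+0+0+0+0+0+0+0+0+0+0+0+0+0+0+0+0+0+0+0+1+0+0+0 mod 2 = 1
  c[28] = d·G[:,28] = (10000000011110100001001000)·(00000000000000000000000100) mod 2 = 0+0+0+0+0+0+0+0+0+0+0+0+0+0+0+0+0+0+0+0+0+0+0+0+0+0 mod 2 = 0
  c[29] = d·G[:,29] = (10000000011110100001001000)·(00000000000000000000000010) mod 2 = 0+0+0+0+0+0+0+0+0+0+0+0+0+0+0+0+0+0+0+0+0+0+0+0+0+0 mod 2 = 0
  c[30] = d·G[:,30] = (10000000011110100001001000)·(00000000000000000000000001) mod 2 = 0+0+0+0+0+0+0+0+0+0+0+0+0+0+0+0+0+0+0+0+0+0+0+0+0+0 mod 2 = 0
Codeword = 0010000000000111110100001001000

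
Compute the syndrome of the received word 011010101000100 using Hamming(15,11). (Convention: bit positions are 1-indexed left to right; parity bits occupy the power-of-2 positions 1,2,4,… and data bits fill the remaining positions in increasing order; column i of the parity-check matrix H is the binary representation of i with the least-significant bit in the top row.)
Syndrome s = H · r^T (mod 2), r = 011010101000100:
  s[0] = (101010101010101)·(011010101000100) mod 2 = 0+0+1+0+1+0+1+0+1+0+0+0+1+0+0 mod 2 = 1
  s[1] = (011001100110011)·(011010101000100) mod 2 = 0+1+1+0+0+0+1+0+0+0+0+0+0+0+0 mod 2 = 1
  s[2] = (000111100001111)·(011010101000100) mod 2 = 0+0+0+0+1+0+1+0+0+0+0+0+1+0+0 mod 2 = 1
  s[3] = (000000011111111)·(011010101000100) mod 2 = 0+0+0+0+0+0+0+0+1+0+0+0+1+0+0 mod 2 = 0
Syndrome = 1110
Non-zero syndrome: error at position 7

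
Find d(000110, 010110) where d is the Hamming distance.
XOR = 010000, count of 1s = 1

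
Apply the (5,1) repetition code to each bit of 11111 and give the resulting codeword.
Repeat each bit 5× and concatenate:
1→11111  1→11111  1→11111  1→11111  1→11111
Codeword = 1111111111111111111111111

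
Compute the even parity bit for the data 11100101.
Sum of data bits: 1+1+1+0+0+1+0+1 = 5.
5 mod 2 = 1, so parity bit = 1.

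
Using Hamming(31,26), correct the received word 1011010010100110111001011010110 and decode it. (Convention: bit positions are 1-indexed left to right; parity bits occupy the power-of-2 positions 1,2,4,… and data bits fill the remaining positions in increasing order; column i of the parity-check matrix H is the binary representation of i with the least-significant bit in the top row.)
Syndrome s = H · r^T (mod 2), r = 1011010010100110111001011010110:
  s[0] = (1010101010101010101010101010101)·(1011010010100110111001011010110) mod 2 = 1+0+1+0+0+0+0+0+1+0+1+0+0+0+1+0+1+0+1+0+0+0+0+0+1+0+1+0+1+0+0 mod 2 = 0
  s[1] = (0110011001100110011001100110011)·(1011010010100110111001011010110) mod 2 = 0+0+1+0+0+1+0+0+0+0+1+0+0+1+1+0+0+1+1+0+0+1+0+0+0+0+1+0+0+1+0 mod 2 = 0
  s[2] = (0001111000011110000111100001111)·(1011010010100110111001011010110) mod 2 = 0+0+0+1+0+1+0+0+0+0+0+0+0+1+1+0+0+0+0+0+0+1+0+0+0+0+0+0+1+1+0 mod 2 = 1
  s[3] = (0000000111111110000000011111111)·(1011010010100110111001011010110) mod 2 = 0+0+0+0+0+0+0+0+1+0+1+0+0+1+1+0+0+0+0+0+0+0+0+1+1+0+1+0+1+1+0 mod 2 = 1
  s[4] = (0000000000000001111111111111111)·(1011010010100110111001011010110) mod 2 = 0+0+0+0+0+0+0+0+0+0+0+0+0+0+0+0+1+1+1+0+0+1+0+1+1+0+1+0+1+1+0 mod 2 = 1
Syndrome = 00111
Column 28 of H equals this syndrome → error at bit 28 (1-indexed).
Flip bit 28: 1011010010100110111001011010110 → 1011010010100110111001011011110
Extract data bits at positions {3,5,6,7,9,10,11,12,13,14,15,17,18,19,20,21,22,23,24,25,26,27,28,29,30,31}: 10101010011111001011011110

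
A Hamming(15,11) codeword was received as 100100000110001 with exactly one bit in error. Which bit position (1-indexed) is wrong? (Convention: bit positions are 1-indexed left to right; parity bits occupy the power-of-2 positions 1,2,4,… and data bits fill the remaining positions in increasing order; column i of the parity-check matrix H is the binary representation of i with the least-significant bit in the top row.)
Syndrome s = H · r^T (mod 2), r = 100100000110001:
  s[0] = (101010101010101)·(100100000110001) mod 2 = 1+0+0+0+0+0+0+0+0+0+1+0+0+0+1 mod 2 = 1
  s[1] = (011001100110011)·(100100000110001) mod 2 = 0+0+0+0+0+0+0+0+0+1+1+0+0+0+1 mod 2 = 1
  s[2] = (000111100001111)·(100100000110001) mod 2 = 0+0+0+1+0+0+0+0+0+0+0+0+0+0+1 mod 2 = 0
  s[3] = (000000011111111)·(100100000110001) mod 2 = 0+0+0+0+0+0+0+0+0+1+1+0+0+0+1 mod 2 = 1
Syndrome = 1101
Column i of H is the binary representation of i, so the syndrome is the binary index of the flipped bit.
Read s = 1101 with s[0] as LSB: 1·2^0 + 1·2^1 + 0·2^2 + 1·2^3 = 11.
Error is at bit position 11.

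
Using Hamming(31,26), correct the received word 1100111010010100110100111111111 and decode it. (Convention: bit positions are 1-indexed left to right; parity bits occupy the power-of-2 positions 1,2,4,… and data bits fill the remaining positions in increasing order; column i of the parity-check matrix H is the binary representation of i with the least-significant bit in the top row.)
Syndrome s = H · r^T (mod 2), r = 1100111010010100110100111111111:
  s[0] = (1010101010101010101010101010101)·(1100111010010100110100111111111) mod 2 = 1+0+0+0+1+0+1+0+1+0+0+0+0+0+0+0+1+0+0+0+0+0+1+0+1+0+1+0+1+0+1 mod 2 = 0
  s[1] = (0110011001100110011001100110011)·(1100111010010100110100111111111) mod 2 = 0+1+0+0+0+1+1+0+0+0+0+0+0+1+0+0+0+1+0+0+0+0+1+0+0+1+1+0+0+1+1 mod 2 = 0
  s[2] = (0001111000011110000111100001111)·(1100111010010100110100111111111) mod 2 = 0+0+0+0+1+1+1+0+0+0+0+1+0+1+0+0+0+0+0+1+0+0+1+0+0+0+0+1+1+1+1 mod 2 = 1
  s[3] = (0000000111111110000000011111111)·(1100111010010100110100111111111) mod 2 = 0+0+0+0+0+0+0+0+1+0+0+1+0+1+0+0+0+0+0+0+0+0+0+1+1+1+1+1+1+1+1 mod 2 = 1
  s[4] = (0000000000000001111111111111111)·(1100111010010100110100111111111) mod 2 = 0+0+0+0+0+0+0+0+0+0+0+0+0+0+0+0+1+1+0+1+0+0+1+1+1+1+1+1+1+1+1 mod 2 = 0
Syndrome = 00110
Column 12 of H equals this syndrome → error at bit 12 (1-indexed).
Flip bit 12: 1100111010010100110100111111111 → 1100111010000100110100111111111
Extract data bits at positions {3,5,6,7,9,10,11,12,13,14,15,17,18,19,20,21,22,23,24,25,26,27,28,29,30,31}: 01111000010110100111111111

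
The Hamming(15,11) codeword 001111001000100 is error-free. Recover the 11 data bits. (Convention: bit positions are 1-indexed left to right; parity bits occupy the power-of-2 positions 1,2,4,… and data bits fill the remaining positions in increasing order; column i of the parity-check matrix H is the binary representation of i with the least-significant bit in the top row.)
Parity bits occupy power-of-2 positions; data bits are at positions {3,5,6,7,9,10,11,12,13,14,15} (1-indexed).
Extract: c[3]=1 c[5]=1 c[6]=1 c[7]=0 c[9]=1 c[10]=0 c[11]=0 c[12]=0 c[13]=1 c[14]=0 c[15]=0
Data = 11101000100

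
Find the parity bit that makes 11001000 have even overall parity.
Sum of data bits: 1+1+0+0+1+0+0+0 = 3.
3 mod 2 = 1, so parity bit = 1.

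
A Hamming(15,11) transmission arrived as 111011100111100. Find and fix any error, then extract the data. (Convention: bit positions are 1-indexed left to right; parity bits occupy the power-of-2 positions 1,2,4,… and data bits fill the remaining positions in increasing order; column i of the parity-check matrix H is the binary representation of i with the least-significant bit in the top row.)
Syndrome s = H · r^T (mod 2), r = 111011100111100:
  s[0] = (101010101010101)·(111011100111100) mod 2 = 1+0+1+0+1+0+1+0+0+0+1+0+1+0+0 mod 2 = 0
  s[1] = (011001100110011)·(111011100111100) mod 2 = 0+1+1+0+0+1+1+0+0+1+1+0+0+0+0 mod 2 = 0
  s[2] = (000111100001111)·(111011100111100) mod 2 = 0+0+0+0+1+1+1+0+0+0+0+1+1+0+0 mod 2 = 1
  s[3] = (000000011111111)·(111011100111100) mod 2 = 0+0+0+0+0+0+0+0+0+1+1+1+1+0+0 mod 2 = 0
Syndrome = 0010
Column 4 of H equals this syndrome → error at bit 4 (1-indexed).
Flip bit 4: 111011100111100 → 111111100111100
Extract data bits at positions {3,5,6,7,9,10,11,12,13,14,15}: 11110111100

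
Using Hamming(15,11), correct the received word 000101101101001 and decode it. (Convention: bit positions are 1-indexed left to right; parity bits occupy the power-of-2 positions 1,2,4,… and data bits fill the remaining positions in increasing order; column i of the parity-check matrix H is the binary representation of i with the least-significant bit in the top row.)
Syndrome s = H · r^T (mod 2), r = 000101101101001:
  s[0] = (101010101010101)·(000101101101001) mod 2 = 0+0+0+0+0+0+1+0+1+0+0+0+0+0+1 mod 2 = 1
  s[1] = (011001100110011)·(000101101101001) mod 2 = 0+0+0+0+0+1+1+0+0+1+0+0+0+0+1 mod 2 = 0
  s[2] = (000111100001111)·(000101101101001) mod 2 = 0+0+0+1+0+1+1+0+0+0+0+1+0+0+1 mod 2 = 1
  s[3] = (000000011111111)·(000101101101001) mod 2 = 0+0+0+0+0+0+0+0+1+1+0+1+0+0+1 mod 2 = 0
Syndrome = 1010
Column 5 of H equals this syndrome → error at bit 5 (1-indexed).
Flip bit 5: 000101101101001 → 000111101101001
Extract data bits at positions {3,5,6,7,9,10,11,12,13,14,15}: 01111101001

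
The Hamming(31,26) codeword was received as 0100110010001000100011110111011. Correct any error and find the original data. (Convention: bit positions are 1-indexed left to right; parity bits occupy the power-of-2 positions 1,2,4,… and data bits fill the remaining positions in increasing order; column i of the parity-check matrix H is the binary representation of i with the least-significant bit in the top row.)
Syndrome s = H · r^T (mod 2), r = 0100110010001000100011110111011:
  s[0] = (1010101010101010101010101010101)·(0100110010001000100011110111011) mod 2 = 0+0+0+0+1+0+0+0+1+0+0+0+1+0+0+0+1+0+0+0+1+0+1+0+0+0+1+0+0+0+1 mod 2 = 0
  s[1] = (0110011001100110011001100110011)·(0100110010001000100011110111011) mod 2 = 0+1+0+0+0+1+0+0+0+0+0+0+0+0+0+0+0+0+0+0+0+1+1+0+0+1+1+0+0+1+1 mod 2 = 0
  s[2] = (0001111000011110000111100001111)·(0100110010001000100011110111011) mod 2 = 0+0+0+0+1+1+0+0+0+0+0+0+1+0+0+0+0+0+0+0+1+1+1+0+0+0+0+1+0+1+1 mod 2 = 1
  s[3] = (0000000111111110000000011111111)·(0100110010001000100011110111011) mod 2 = 0+0+0+0+0+0+0+0+1+0+0+0+1+0+0+0+0+0+0+0+0+0+0+1+0+1+1+1+0+1+1 mod 2 = 0
  s[4] = (0000000000000001111111111111111)·(0100110010001000100011110111011) mod 2 = 0+0+0+0+0+0+0+0+0+0+0+0+0+0+0+0+1+0+0+0+1+1+1+1+0+1+1+1+0+1+1 mod 2 = 0
Syndrome = 00100
Column 4 of H equals this syndrome → error at bit 4 (1-indexed).
Flip bit 4: 0100110010001000100011110111011 → 0101110010001000100011110111011
Extract data bits at positions {3,5,6,7,9,10,11,12,13,14,15,17,18,19,20,21,22,23,24,25,26,27,28,29,30,31}: 01101000100100011110111011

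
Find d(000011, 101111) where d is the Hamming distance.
XOR = 101100, count of 1s = 3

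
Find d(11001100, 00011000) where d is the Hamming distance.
XOR = 11010100, count of 1s = 4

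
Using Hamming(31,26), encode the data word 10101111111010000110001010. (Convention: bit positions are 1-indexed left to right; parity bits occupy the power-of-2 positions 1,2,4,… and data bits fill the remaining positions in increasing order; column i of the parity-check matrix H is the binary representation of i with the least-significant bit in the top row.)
Codeword c = d · G (mod 2), d = 10101111111010000110001010:
  c[0] = d·G[:,0] = (10101111111010000110001010)·(11011010101101010101010101) mod 2 = 1+0+0+0+1+0+1+0+1+0+1+0+0+0+0+0+0+1+0+0+0+0+0+0+0+0 mod 2 = 0
  c[1] = d·G[:,1] = (10101111111010000110001010)·(10110110011011001100110011) mod 2 = 1+0+1+0+0+1+1+0+0+1+1+0+1+0+0+0+0+1+0+0+0+0+0+0+1+0 mod 2 = 1
  c[2] = d·G[:,2] = (10101111111010000110001010)·(10000000000000000000000000) mod 2 = 1+0+0+0+0+0+0+0+0+0+0+0+0+0+0+0+0+0+0+0+0+0+0+0+0+0 mod 2 = 1
  c[3] = d·G[:,3] = (10101111111010000110001010)·(01110001111000111100001111) mod 2 = 0+0+1+0+0+0+0+1+1+1+1+0+0+0+0+0+0+1+0+0+0+0+1+0+1+0 mod 2 = 0
  c[4] = d·G[:,4] = (10101111111010000110001010)·(01000000000000000000000000) mod 2 = 0+0+0+0+0+0+0+0+0+0+0+0+0+0+0+0+0+0+0+0+0+0+0+0+0+0 mod 2 = 0
  c[5] = d·G[:,5] = (10101111111010000110001010)·(00100000000000000000000000) mod 2 = 0+0+1+0+0+0+0+0+0+0+0+0+0+0+0+0+0+0+0+0+0+0+0+0+0+0 mod 2 = 1
  c[6] = d·G[:,6] = (10101111111010000110001010)·(00010000000000000000000000) mod 2 = 0+0+0+0+0+0+0+0+0+0+0+0+0+0+0+0+0+0+0+0+0+0+0+0+0+0 mod 2 = 0
  c[7] = d·G[:,7] = (10101111111010000110001010)·(00001111111000000011111111) mod 2 = 0+0+0+0+1+1+1+1+1+1+1+0+0+0+0+0+0+0+1+0+0+0+1+0+1+0 mod 2 = 0
  c[8] = d·G[:,8] = (10101111111010000110001010)·(00001000000000000000000000) mod 2 = 0+0+0+0+1+0+0+0+0+0+0+0+0+0+0+0+0+0+0+0+0+0+0+0+0+0 mod 2 = 1
  c[9] = d·G[:,9] = (10101111111010000110001010)·(00000100000000000000000000) mod 2 = 0+0+0+0+0+1+0+0+0+0+0+0+0+0+0+0+0+0+0+0+0+0+0+0+0+0 mod 2 = 1
  c[10] = d·G[:,10] = (10101111111010000110001010)·(00000010000000000000000000) mod 2 = 0+0+0+0+0+0+1+0+0+0+0+0+0+0+0+0+0+0+0+0+0+0+0+0+0+0 mod 2 = 1
  c[11] = d·G[:,11] = (10101111111010000110001010)·(00000001000000000000000000) mod 2 = 0+0+0+0+0+0+0+1+0+0+0+0+0+0+0+0+0+0+0+0+0+0+0+0+0+0 mod 2 = 1
  c[12] = d·G[:,12] = (10101111111010000110001010)·(00000000100000000000000000) mod 2 = 0+0+0+0+0+0+0+0+1+0+0+0+0+0+0+0+0+0+0+0+0+0+0+0+0+0 mod 2 = 1
  c[13] = d·G[:,13] = (10101111111010000110001010)·(00000000010000000000000000) mod 2 = 0+0+0+0+0+0+0+0+0+1+0+0+0+0+0+0+0+0+0+0+0+0+0+0+0+0 mod 2 = 1
  c[14] = d·G[:,14] = (10101111111010000110001010)·(00000000001000000000000000) mod 2 = 0+0+0+0+0+0+0+0+0+0+1+0+0+0+0+0+0+0+0+0+0+0+0+0+0+0 mod 2 = 1
  c[15] = d·G[:,15] = (10101111111010000110001010)·(00000000000111111111111111) mod 2 = 0+0+0+0+0+0+0+0+0+0+0+0+1+0+0+0+0+1+1+0+0+0+1+0+1+0 mod 2 = 1
  c[16] = d·G[:,16] = (10101111111010000110001010)·(00000000000100000000000000) mod 2 = 0+0+0+0+0+0+0+0+0+0+0+0+0+0+0+0+0+0+0+0+0+0+0+0+0+0 mod 2 = 0
  c[17] = d·G[:,17] = (10101111111010000110001010)·(00000000000010000000000000) mod 2 = 0+0+0+0+0+0+0+0+0+0+0+0+1+0+0+0+0+0+0+0+0+0+0+0+0+0 mod 2 = 1
  c[18] = d·G[:,18] = (10101111111010000110001010)·(00000000000001000000000000) mod 2 = 0+0+0+0+0+0+0+0+0+0+0+0+0+0+0+0+0+0+0+0+0+0+0+0+0+0 mod 2 = 0
  c[19] = d·G[:,19] = (10101111111010000110001010)·(00000000000000100000000000) mod 2 = 0+0+0+0+0+0+0+0+0+0+0+0+0+0+0+0+0+0+0+0+0+0+0+0+0+0 mod 2 = 0
  c[20] = d·G[:,20] = (10101111111010000110001010)·(00000000000000010000000000) mod 2 = 0+0+0+0+0+0+0+0+0+0+0+0+0+0+0+0+0+0+0+0+0+0+0+0+0+0 mod 2 = 0
  c[21] = d·G[:,21] = (10101111111010000110001010)·(00000000000000001000000000) mod 2 = 0+0+0+0+0+0+0+0+0+0+0+0+0+0+0+0+0+0+0+0+0+0+0+0+0+0 mod 2 = 0
  c[22] = d·G[:,22] = (10101111111010000110001010)·(00000000000000000100000000) mod 2 = 0+0+0+0+0+0+0+0+0+0+0+0+0+0+0+0+0+1+0+0+0+0+0+0+0+0 mod 2 = 1
  c[23] = d·G[:,23] = (10101111111010000110001010)·(00000000000000000010000000) mod 2 = 0+0+0+0+0+0+0+0+0+0+0+0+0+0+0+0+0+0+1+0+0+0+0+0+0+0 mod 2 = 1
  c[24] = d·G[:,24] = (10101111111010000110001010)·(00000000000000000001000000) mod 2 = 0+0+0+0+0+0+0+0+0+0+0+0+0+0+0+0+0+0+0+0+0+0+0+0+0+0 mod 2 = 0
  c[25] = d·G[:,25] = (10101111111010000110001010)·(00000000000000000000100000) mod 2 = 0+0+0+0+0+0+0+0+0+0+0+0+0+0+0+0+0+0+0+0+0+0+0+0+0+0 mod 2 = 0
  c[26] = d·G[:,26] = (10101111111010000110001010)·(00000000000000000000010000) mod 2 = 0+0+0+0+0+0+0+0+0+0+0+0+0+0+0+0+0+0+0+0+0+0+0+0+0+0 mod 2 = 0
  c[27] = d·G[:,27] = (10101111111010000110001010)·(00000000000000000000001000) mod 2 = 0+0+0+0+0+0+0+0+0+0+0+0+0+0+0+0+0+0+0+0+0+0+1+0+0+0 mod 2 = 1
  c[28] = d·G[:,28] = (10101111111010000110001010)·(00000000000000000000000100) mod 2 = 0+0+0+0+0+0+0+0+0+0+0+0+0+0+0+0+0+0+0+0+0+0+0+0+0+0 mod 2 = 0
  c[29] = d·G[:,29] = (10101111111010000110001010)·(00000000000000000000000010) mod 2 = 0+0+0+0+0+0+0+0+0+0+0+0+0+0+0+0+0+0+0+0+0+0+0+0+1+0 mod 2 = 1
  c[30] = d·G[:,30] = (10101111111010000110001010)·(00000000000000000000000001) mod 2 = 0+0+0+0+0+0+0+0+0+0+0+0+0+0+0+0+0+0+0+0+0+0+0+0+0+0 mod 2 = 0
Codeword = 0110010011111111010000110001010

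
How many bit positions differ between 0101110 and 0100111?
XOR = 0001001, count of 1s = 2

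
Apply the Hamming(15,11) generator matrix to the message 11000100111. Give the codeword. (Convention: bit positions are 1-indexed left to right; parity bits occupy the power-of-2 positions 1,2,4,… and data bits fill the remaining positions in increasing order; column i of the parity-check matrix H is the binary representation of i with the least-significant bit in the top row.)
Codeword c = d · G (mod 2), d = 11000100111:
  c[0] = d·G[:,0] = (11000100111)·(11011010101) mod 2 = 1+1+0+0+0+0+0+0+1+0+1 mod 2 = 0
  c[1] = d·G[:,1] = (11000100111)·(10110110011) mod 2 = 1+0+0+0+0+1+0+0+0+1+1 mod 2 = 0
  c[2] = d·G[:,2] = (11000100111)·(10000000000) mod 2 = 1+0+0+0+0+0+0+0+0+0+0 mod 2 = 1
  c[3] = d·G[:,3] = (11000100111)·(01110001111) mod 2 = 0+1+0+0+0+0+0+0+1+1+1 mod 2 = 0
  c[4] = d·G[:,4] = (11000100111)·(01000000000) mod 2 = 0+1+0+0+0+0+0+0+0+0+0 mod 2 = 1
  c[5] = d·G[:,5] = (11000100111)·(00100000000) mod 2 = 0+0+0+0+0+0+0+0+0+0+0 mod 2 = 0
  c[6] = d·G[:,6] = (11000100111)·(00010000000) mod 2 = 0+0+0+0+0+0+0+0+0+0+0 mod 2 = 0
  c[7] = d·G[:,7] = (11000100111)·(00001111111) mod 2 = 0+0+0+0+0+1+0+0+1+1+1 mod 2 = 0
  c[8] = d·G[:,8] = (11000100111)·(00001000000) mod 2 = 0+0+0+0+0+0+0+0+0+0+0 mod 2 = 0
  c[9] = d·G[:,9] = (11000100111)·(00000100000) mod 2 = 0+0+0+0+0+1+0+0+0+0+0 mod 2 = 1
  c[10] = d·G[:,10] = (11000100111)·(00000010000) mod 2 = 0+0+0+0+0+0+0+0+0+0+0 mod 2 = 0
  c[11] = d·G[:,11] = (11000100111)·(00000001000) mod 2 = 0+0+0+0+0+0+0+0+0+0+0 mod 2 = 0
  c[12] = d·G[:,12] = (11000100111)·(00000000100) mod 2 = 0+0+0+0+0+0+0+0+1+0+0 mod 2 = 1
  c[13] = d·G[:,13] = (11000100111)·(00000000010) mod 2 = 0+0+0+0+0+0+0+0+0+1+0 mod 2 = 1
  c[14] = d·G[:,14] = (11000100111)·(00000000001) mod 2 = 0+0+0+0+0+0+0+0+0+0+1 mod 2 = 1
Codeword = 001010000100111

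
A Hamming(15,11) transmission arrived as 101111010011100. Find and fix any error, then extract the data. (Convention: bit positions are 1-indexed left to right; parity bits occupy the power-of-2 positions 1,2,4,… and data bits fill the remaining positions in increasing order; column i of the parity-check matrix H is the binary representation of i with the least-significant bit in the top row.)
Syndrome s = H · r^T (mod 2), r = 101111010011100:
  s[0] = (101010101010101)·(101111010011100) mod 2 = 1+0+1+0+1+0+0+0+0+0+1+0+1+0+0 mod 2 = 1
  s[1] = (011001100110011)·(101111010011100) mod 2 = 0+0+1+0+0+1+0+0+0+0+1+0+0+0+0 mod 2 = 1
  s[2] = (000111100001111)·(101111010011100) mod 2 = 0+0+0+1+1+1+0+0+0+0+0+1+1+0+0 mod 2 = 1
  s[3] = (000000011111111)·(101111010011100) mod 2 = 0+0+0+0+0+0+0+1+0+0+1+1+1+0+0 mod 2 = 0
Syndrome = 1110
Column 7 of H equals this syndrome → error at bit 7 (1-indexed).
Flip bit 7: 101111010011100 → 101111110011100
Extract data bits at positions {3,5,6,7,9,10,11,12,13,14,15}: 11110011100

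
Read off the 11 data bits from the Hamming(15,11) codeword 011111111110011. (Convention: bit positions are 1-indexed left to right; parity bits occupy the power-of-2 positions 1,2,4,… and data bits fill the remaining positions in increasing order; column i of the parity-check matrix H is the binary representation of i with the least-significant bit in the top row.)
Parity bits occupy power-of-2 positions; data bits are at positions {3,5,6,7,9,10,11,12,13,14,15} (1-indexed).
Extract: c[3]=1 c[5]=1 c[6]=1 c[7]=1 c[9]=1 c[10]=1 c[11]=1 c[12]=0 c[13]=0 c[14]=1 c[15]=1
Data = 11111110011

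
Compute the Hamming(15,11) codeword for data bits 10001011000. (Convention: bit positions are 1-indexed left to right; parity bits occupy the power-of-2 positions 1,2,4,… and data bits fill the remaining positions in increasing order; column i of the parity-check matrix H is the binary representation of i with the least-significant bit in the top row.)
Codeword c = d · G (mod 2), d = 10001011000:
  c[0] = d·G[:,0] = (10001011000)·(11011010101) mod 2 = 1+0+0+0+1+0+1+0+0+0+0 mod 2 = 1
  c[1] = d·G[:,1] = (10001011000)·(10110110011) mod 2 = 1+0+0+0+0+0+1+0+0+0+0 mod 2 = 0
  c[2] = d·G[:,2] = (10001011000)·(10000000000) mod 2 = 1+0+0+0+0+0+0+0+0+0+0 mod 2 = 1
  c[3] = d·G[:,3] = (10001011000)·(01110001111) mod 2 = 0+0+0+0+0+0+0+1+0+0+0 mod 2 = 1
  c[4] = d·G[:,4] = (10001011000)·(01000000000) mod 2 = 0+0+0+0+0+0+0+0+0+0+0 mod 2 = 0
  c[5] = d·G[:,5] = (10001011000)·(00100000000) mod 2 = 0+0+0+0+0+0+0+0+0+0+0 mod 2 = 0
  c[6] = d·G[:,6] = (10001011000)·(00010000000) mod 2 = 0+0+0+0+0+0+0+0+0+0+0 mod 2 = 0
  c[7] = d·G[:,7] = (10001011000)·(00001111111) mod 2 = 0+0+0+0+1+0+1+1+0+0+0 mod 2 = 1
  c[8] = d·G[:,8] = (10001011000)·(00001000000) mod 2 = 0+0+0+0+1+0+0+0+0+0+0 mod 2 = 1
  c[9] = d·G[:,9] = (10001011000)·(00000100000) mod 2 = 0+0+0+0+0+0+0+0+0+0+0 mod 2 = 0
  c[10] = d·G[:,10] = (10001011000)·(00000010000) mod 2 = 0+0+0+0+0+0+1+0+0+0+0 mod 2 = 1
  c[11] = d·G[:,11] = (10001011000)·(00000001000) mod 2 = 0+0+0+0+0+0+0+1+0+0+0 mod 2 = 1
  c[12] = d·G[:,12] = (10001011000)·(00000000100) mod 2 = 0+0+0+0+0+0+0+0+0+0+0 mod 2 = 0
  c[13] = d·G[:,13] = (10001011000)·(00000000010) mod 2 = 0+0+0+0+0+0+0+0+0+0+0 mod 2 = 0
  c[14] = d·G[:,14] = (10001011000)·(00000000001) mod 2 = 0+0+0+0+0+0+0+0+0+0+0 mod 2 = 0
Codeword = 101100011011000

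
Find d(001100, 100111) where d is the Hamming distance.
XOR = 101011, count of 1s = 4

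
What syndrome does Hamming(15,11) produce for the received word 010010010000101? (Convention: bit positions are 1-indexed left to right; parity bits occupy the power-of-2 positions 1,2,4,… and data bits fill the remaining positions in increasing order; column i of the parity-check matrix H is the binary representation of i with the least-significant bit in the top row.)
Syndrome s = H · r^T (mod 2), r = 010010010000101:
  s[0] = (101010101010101)·(010010010000101) mod 2 = 0+0+0+0+1+0+0+0+0+0+0+0+1+0+1 mod 2 = 1
  s[1] = (011001100110011)·(010010010000101) mod 2 = 0+1+0+0+0+0+0+0+0+0+0+0+0+0+1 mod 2 = 0
  s[2] = (000111100001111)·(010010010000101) mod 2 = 0+0+0+0+1+0+0+0+0+0+0+0+1+0+1 mod 2 = 1
  s[3] = (000000011111111)·(010010010000101) mod 2 = 0+0+0+0+0+0+0+1+0+0+0+0+1+0+1 mod 2 = 1
Syndrome = 1011
Non-zero syndrome: error at position 13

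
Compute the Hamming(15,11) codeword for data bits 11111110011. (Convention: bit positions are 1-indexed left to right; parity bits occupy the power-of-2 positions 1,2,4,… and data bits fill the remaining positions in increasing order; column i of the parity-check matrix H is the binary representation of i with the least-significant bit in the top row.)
Codeword c = d · G (mod 2), d = 11111110011:
  c[0] = d·G[:,0] = (11111110011)·(11011010101) mod 2 = 1+1+0+1+1+0+1+0+0+0+1 mod 2 = 0
  c[1] = d·G[:,1] = (11111110011)·(10110110011) mod 2 = 1+0+1+1+0+1+1+0+0+1+1 mod 2 = 1
  c[2] = d·G[:,2] = (11111110011)·(10000000000) mod 2 = 1+0+0+0+0+0+0+0+0+0+0 mod 2 = 1
  c[3] = d·G[:,3] = (11111110011)·(01110001111) mod 2 = 0+1+1+1+0+0+0+0+0+1+1 mod 2 = 1
  c[4] = d·G[:,4] = (11111110011)·(01000000000) mod 2 = 0+1+0+0+0+0+0+0+0+0+0 mod 2 = 1
  c[5] = d·G[:,5] = (11111110011)·(00100000000) mod 2 = 0+0+1+0+0+0+0+0+0+0+0 mod 2 = 1
  c[6] = d·G[:,6] = (11111110011)·(00010000000) mod 2 = 0+0+0+1+0+0+0+0+0+0+0 mod 2 = 1
  c[7] = d·G[:,7] = (11111110011)·(00001111111) mod 2 = 0+0+0+0+1+1+1+0+0+1+1 mod 2 = 1
  c[8] = d·G[:,8] = (11111110011)·(00001000000) mod 2 = 0+0+0+0+1+0+0+0+0+0+0 mod 2 = 1
  c[9] = d·G[:,9] = (11111110011)·(00000100000) mod 2 = 0+0+0+0+0+1+0+0+0+0+0 mod 2 = 1
  c[10] = d·G[:,10] = (11111110011)·(00000010000) mod 2 = 0+0+0+0+0+0+1+0+0+0+0 mod 2 = 1
  c[11] = d·G[:,11] = (11111110011)·(00000001000) mod 2 = 0+0+0+0+0+0+0+0+0+0+0 mod 2 = 0
  c[12] = d·G[:,12] = (11111110011)·(00000000100) mod 2 = 0+0+0+0+0+0+0+0+0+0+0 mod 2 = 0
  c[13] = d·G[:,13] = (11111110011)·(00000000010) mod 2 = 0+0+0+0+0+0+0+0+0+1+0 mod 2 = 1
  c[14] = d·G[:,14] = (11111110011)·(00000000001) mod 2 = 0+0+0+0+0+0+0+0+0+0+1 mod 2 = 1
Codeword = 011111111110011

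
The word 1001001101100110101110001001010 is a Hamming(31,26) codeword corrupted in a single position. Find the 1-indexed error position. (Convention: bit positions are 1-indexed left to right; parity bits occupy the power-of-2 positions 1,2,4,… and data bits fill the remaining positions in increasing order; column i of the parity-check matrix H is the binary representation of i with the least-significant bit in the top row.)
Syndrome s = H · r^T (mod 2), r = 1001001101100110101110001001010:
  s[0] = (1010101010101010101010101010101)·(1001001101100110101110001001010) mod 2 = 1+0+0+0+0+0+1+0+0+0+1+0+0+0+1+0+1+0+1+0+1+0+0+0+1+0+0+0+0+0+0 mod 2 = 0
  s[1] = (0110011001100110011001100110011)·(1001001101100110101110001001010) mod 2 = 0+0+0+0+0+0+1+0+0+1+1+0+0+1+1+0+0+0+1+0+0+0+0+0+0+0+0+0+0+1+0 mod 2 = 1
  s[2] = (0001111000011110000111100001111)·(1001001101100110101110001001010) mod 2 = 0+0+0+1+0+0+1+0+0+0+0+0+0+1+1+0+0+0+0+1+1+0+0+0+0+0+0+1+0+1+0 mod 2 = 0
  s[3] = (0000000111111110000000011111111)·(1001001101100110101110001001010) mod 2 = 0+0+0+0+0+0+0+1+0+1+1+0+0+1+1+0+0+0+0+0+0+0+0+0+1+0+0+1+0+1+0 mod 2 = 0
  s[4] = (0000000000000001111111111111111)·(1001001101100110101110001001010) mod 2 = 0+0+0+0+0+0+0+0+0+0+0+0+0+0+0+0+1+0+1+1+1+0+0+0+1+0+0+1+0+1+0 mod 2 = 1
Syndrome = 01001
Column i of H is the binary representation of i, so the syndrome is the binary index of the flipped bit.
Read s = 01001 with s[0] as LSB: 0·2^0 + 1·2^1 + 0·2^2 + 0·2^3 + 1·2^4 = 18.
Error is at bit position 18.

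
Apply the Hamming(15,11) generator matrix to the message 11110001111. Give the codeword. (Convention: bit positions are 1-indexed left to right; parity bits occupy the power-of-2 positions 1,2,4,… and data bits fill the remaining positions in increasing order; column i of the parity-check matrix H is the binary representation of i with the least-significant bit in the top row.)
Codeword c = d · G (mod 2), d = 11110001111:
  c[0] = d·G[:,0] = (11110001111)·(11011010101) mod 2 = 1+1+0+1+0+0+0+0+1+0+1 mod 2 = 1
  c[1] = d·G[:,1] = (11110001111)·(10110110011) mod 2 = 1+0+1+1+0+0+0+0+0+1+1 mod 2 = 1
  c[2] = d·G[:,2] = (11110001111)·(10000000000) mod 2 = 1+0+0+0+0+0+0+0+0+0+0 mod 2 = 1
  c[3] = d·G[:,3] = (11110001111)·(01110001111) mod 2 = 0+1+1+1+0+0+0+1+1+1+1 mod 2 = 1
  c[4] = d·G[:,4] = (11110001111)·(01000000000) mod 2 = 0+1+0+0+0+0+0+0+0+0+0 mod 2 = 1
  c[5] = d·G[:,5] = (11110001111)·(00100000000) mod 2 = 0+0+1+0+0+0+0+0+0+0+0 mod 2 = 1
  c[6] = d·G[:,6] = (11110001111)·(00010000000) mod 2 = 0+0+0+1+0+0+0+0+0+0+0 mod 2 = 1
  c[7] = d·G[:,7] = (11110001111)·(00001111111) mod 2 = 0+0+0+0+0+0+0+1+1+1+1 mod 2 = 0
  c[8] = d·G[:,8] = (11110001111)·(00001000000) mod 2 = 0+0+0+0+0+0+0+0+0+0+0 mod 2 = 0
  c[9] = d·G[:,9] = (11110001111)·(00000100000) mod 2 = 0+0+0+0+0+0+0+0+0+0+0 mod 2 = 0
  c[10] = d·G[:,10] = (11110001111)·(00000010000) mod 2 = 0+0+0+0+0+0+0+0+0+0+0 mod 2 = 0
  c[11] = d·G[:,11] = (11110001111)·(00000001000) mod 2 = 0+0+0+0+0+0+0+1+0+0+0 mod 2 = 1
  c[12] = d·G[:,12] = (11110001111)·(00000000100) mod 2 = 0+0+0+0+0+0+0+0+1+0+0 mod 2 = 1
  c[13] = d·G[:,13] = (11110001111)·(00000000010) mod 2 = 0+0+0+0+0+0+0+0+0+1+0 mod 2 = 1
  c[14] = d·G[:,14] = (11110001111)·(00000000001) mod 2 = 0+0+0+0+0+0+0+0+0+0+1 mod 2 = 1
Codeword = 111111100001111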